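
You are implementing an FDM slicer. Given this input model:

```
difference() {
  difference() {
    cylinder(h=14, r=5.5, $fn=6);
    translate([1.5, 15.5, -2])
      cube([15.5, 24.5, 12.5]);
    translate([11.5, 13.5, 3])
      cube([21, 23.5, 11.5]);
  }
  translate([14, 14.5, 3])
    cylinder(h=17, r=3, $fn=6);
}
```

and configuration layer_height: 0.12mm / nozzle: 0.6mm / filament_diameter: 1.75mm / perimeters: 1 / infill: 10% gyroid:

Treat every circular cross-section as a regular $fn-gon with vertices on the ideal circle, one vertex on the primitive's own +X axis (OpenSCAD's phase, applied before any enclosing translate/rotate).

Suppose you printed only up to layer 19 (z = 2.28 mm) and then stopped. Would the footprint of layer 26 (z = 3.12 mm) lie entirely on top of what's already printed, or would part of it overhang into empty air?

entirely on top

Compare the two slices. At z = 2.28: the r=5.5 cylinder contributes a regular 6-gon of circumradius 5.5 (area = (6/2)·5.500²·sin(360°/6) = 78.59 mm²); the 15.5×24.5 cube at (1.5, 15.5) contributes its full rectangle (area 379.75 mm²); the cube at (11.5, 13.5) does not reach this height (z outside [3, 14.5]); Taking the first minus the rest: starting from the r=5.5 cylinder (78.59 mm²), the 15.5×24.5 cube at (1.5, 15.5) misses the remaining region (no effect) — area = 78.59 mm²; the cylinder at (14, 14.5) is absent (z outside [3, 20]); Taking the first minus the rest: none of the subtracted shapes is present at this height, so that combined region is unchanged — area = 78.59 mm². At z = 3.12: the r=5.5 cylinder gives a regular 6-gon of circumradius 5.5 (constant along its height) (area = (6/2)·5.500²·sin(360°/6) = 78.59 mm²); the 15.5×24.5 cube at (1.5, 15.5) contributes its full rectangle (area 379.75 mm²); the 21×23.5 cube at (11.5, 13.5) contributes its full rectangle (area 493.50 mm²); Taking the first minus the rest: starting from the r=5.5 cylinder (78.59 mm²), the 15.5×24.5 cube at (1.5, 15.5) misses the remaining region (no effect); the 21×23.5 cube at (11.5, 13.5) misses the remaining region (no effect) — area = 78.59 mm²; the cylinder at (14, 14.5): section is a regular 6-gon, circumradius r=3 (area = (6/2)·3.000²·sin(360°/6) = 23.38 mm²); After the difference (first − rest): starting from the result so far (78.59 mm²), the r=3 cylinder at (14, 14.5) misses the remaining region (no effect) — area = 78.59 mm². Checking containment: the cross-section at z = 3.12 is a subset of the cross-section at z = 2.28.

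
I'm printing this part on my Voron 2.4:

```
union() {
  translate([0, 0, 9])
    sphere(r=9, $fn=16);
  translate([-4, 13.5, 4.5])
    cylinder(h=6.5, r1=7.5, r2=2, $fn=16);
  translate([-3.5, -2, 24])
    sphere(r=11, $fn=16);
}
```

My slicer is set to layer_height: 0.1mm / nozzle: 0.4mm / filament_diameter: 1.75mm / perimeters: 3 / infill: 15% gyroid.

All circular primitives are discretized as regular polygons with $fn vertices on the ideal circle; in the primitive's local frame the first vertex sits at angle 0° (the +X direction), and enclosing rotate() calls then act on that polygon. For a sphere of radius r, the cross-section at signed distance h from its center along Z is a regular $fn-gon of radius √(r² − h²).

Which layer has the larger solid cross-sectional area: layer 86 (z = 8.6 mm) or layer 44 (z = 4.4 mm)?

layer 86 (z = 8.6 mm)

Layer 86 (z = 8.6): the sphere: section is a regular 16-gon, circumradius = √(r²−h²) = √(9²−0.4²) = 8.991 (area = (16/2)·8.991²·sin(360°/16) = 247.49 mm²); the cone at (-4, 13.5) (r1=7.5→r2=2) has section circumradius 4.031 here — a regular 16-gon (area = (16/2)·4.031²·sin(360°/16) = 49.74 mm²); the sphere at (-3.5, -2) does not reach this height (|z−center|=15.400 > r=11); Taking the union: the 2 present regions are separate (no shared area or edge), so areas and boundary lengths simply add and each stays a separate island — area = 297.23 mm². So its area = 297.23 mm². Layer 44 (z = 4.4): the r=9 sphere contributes a regular 16-gon of circumradius √(9²−4.6²) = 7.736 (area = (16/2)·7.736²·sin(360°/16) = 183.20 mm²); the cone at (-4, 13.5) does not reach this height (z outside [4.5, 11]); the sphere at (-3.5, -2) is not intersected at this z (|z−center|=19.600 > r=11); Combining (union): only the r=9 sphere is present, so the union is just that shape — area = 183.20 mm². So its area = 183.20 mm². Layer 86 is larger (297.23 vs 183.20 mm²).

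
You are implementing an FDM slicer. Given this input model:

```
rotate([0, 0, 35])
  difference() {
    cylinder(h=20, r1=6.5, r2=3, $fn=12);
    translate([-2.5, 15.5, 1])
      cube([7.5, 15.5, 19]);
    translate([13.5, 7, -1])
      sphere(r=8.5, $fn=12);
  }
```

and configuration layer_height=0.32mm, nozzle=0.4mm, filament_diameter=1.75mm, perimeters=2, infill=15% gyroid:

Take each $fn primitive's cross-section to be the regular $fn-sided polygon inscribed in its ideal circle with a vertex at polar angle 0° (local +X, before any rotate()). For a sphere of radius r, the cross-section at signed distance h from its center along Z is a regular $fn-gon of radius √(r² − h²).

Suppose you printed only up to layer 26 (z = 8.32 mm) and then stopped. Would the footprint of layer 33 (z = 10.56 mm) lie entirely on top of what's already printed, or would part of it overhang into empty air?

Compare the two slices. At z = 8.32: the cone (r1=6.5→r2=3) has section circumradius 5.044 here — a regular 12-gon (area = (12/2)·5.044²·sin(360°/12) = 76.33 mm²); the 7.5×15.5 cube at (-2.5, 15.5) contributes its full rectangle (area 116.25 mm²); the sphere at (13.5, 7) is absent (|z−center|=9.320 > r=8.5); After the difference (first − rest): starting from the cone (76.33 mm²), the 7.5×15.5 cube at (-2.5, 15.5) misses the remaining region (no effect) — area = 76.33 mm²; (rotated 35° about Z; rotation is an isometry so areas/perimeters/island counts are preserved). At z = 10.56: the cone: at t=0.528 of its height the radius interpolates to r₁+(r₂−r₁)t = 4.652, giving a regular 12-gon of that circumradius (area = (12/2)·4.652²·sin(360°/12) = 64.92 mm²); the cube at (-2.5, 15.5) (footprint 7.5×15.5) is included at this height (area 116.25 mm²); the sphere at (13.5, 7) does not reach this height (|z−center|=11.560 > r=8.5); After the difference (first − rest): starting from the cone (64.92 mm²), the 7.5×15.5 cube at (-2.5, 15.5) misses the remaining region (no effect) — area = 64.92 mm²; (whole slice rotated 35° about Z — lengths, areas and connectivity unchanged). Checking containment: the cross-section at z = 10.56 is a subset of the cross-section at z = 8.32.

entirely on top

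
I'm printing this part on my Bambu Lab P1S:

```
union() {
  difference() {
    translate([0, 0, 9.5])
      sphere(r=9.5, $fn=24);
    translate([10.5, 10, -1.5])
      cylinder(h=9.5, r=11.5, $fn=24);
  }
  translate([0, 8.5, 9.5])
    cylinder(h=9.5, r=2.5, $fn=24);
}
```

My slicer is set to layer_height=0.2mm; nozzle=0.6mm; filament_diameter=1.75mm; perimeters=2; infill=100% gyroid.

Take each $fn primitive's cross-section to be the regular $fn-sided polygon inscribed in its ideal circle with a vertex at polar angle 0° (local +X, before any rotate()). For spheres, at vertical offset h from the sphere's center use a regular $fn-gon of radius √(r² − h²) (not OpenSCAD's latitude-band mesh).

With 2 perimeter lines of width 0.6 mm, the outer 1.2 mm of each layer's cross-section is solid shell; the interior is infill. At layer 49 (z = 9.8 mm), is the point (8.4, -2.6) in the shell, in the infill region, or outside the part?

shell

At z = 9.8 mm: the r=9.5 sphere contributes a regular 24-gon of circumradius √(9.5²−0.3²) = 9.495; the cylinder at (10.5, 10) does not reach this height (z outside [-1.5, 8]); Taking the first minus the rest: none of the subtracted shapes is present at this height, so the r=9.5 sphere is unchanged — 1 connected region; the r=2.5 cylinder at (0, 8.5) gives a regular 24-gon of circumradius 2.5 (constant along its height); Taking the union: the regions partially overlap (shared area 13.80 mm²), so overlapping operands fuse into one piece — 1 connected region. Overall, the cross-section is a single solid region. The nearest boundary edge runs (9.17, -2.46)→(8.22, -4.75); distance from the point to it = 0.66 mm. The point is inside the cross-section, 0.66 mm from the nearest boundary — within the 1.2 mm shell band (2 × 0.6).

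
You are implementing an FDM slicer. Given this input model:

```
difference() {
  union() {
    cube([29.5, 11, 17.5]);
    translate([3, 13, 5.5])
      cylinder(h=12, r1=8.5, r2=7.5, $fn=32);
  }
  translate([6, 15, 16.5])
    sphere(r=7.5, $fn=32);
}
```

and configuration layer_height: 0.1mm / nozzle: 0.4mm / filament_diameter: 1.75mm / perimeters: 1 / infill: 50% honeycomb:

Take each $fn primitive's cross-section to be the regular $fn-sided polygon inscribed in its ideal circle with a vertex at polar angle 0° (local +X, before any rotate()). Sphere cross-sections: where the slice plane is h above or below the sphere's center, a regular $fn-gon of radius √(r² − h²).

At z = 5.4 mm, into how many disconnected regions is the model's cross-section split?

1

At z = 5.4 mm: the cube is present — its section is the full 29.5×11 rectangle; the cone at (3, 13) is not intersected at this z (z outside [5.5, 17.5]); Taking the union: only the 29.5×11 cube is present, so the union is just that shape — 1 connected region; the sphere at (6, 15) does not reach this height (|z−center|=11.100 > r=7.5); After the difference (first − rest): none of the subtracted shapes is present at this height, so the result so far is unchanged — 1 connected region. The result has 1 disconnected region.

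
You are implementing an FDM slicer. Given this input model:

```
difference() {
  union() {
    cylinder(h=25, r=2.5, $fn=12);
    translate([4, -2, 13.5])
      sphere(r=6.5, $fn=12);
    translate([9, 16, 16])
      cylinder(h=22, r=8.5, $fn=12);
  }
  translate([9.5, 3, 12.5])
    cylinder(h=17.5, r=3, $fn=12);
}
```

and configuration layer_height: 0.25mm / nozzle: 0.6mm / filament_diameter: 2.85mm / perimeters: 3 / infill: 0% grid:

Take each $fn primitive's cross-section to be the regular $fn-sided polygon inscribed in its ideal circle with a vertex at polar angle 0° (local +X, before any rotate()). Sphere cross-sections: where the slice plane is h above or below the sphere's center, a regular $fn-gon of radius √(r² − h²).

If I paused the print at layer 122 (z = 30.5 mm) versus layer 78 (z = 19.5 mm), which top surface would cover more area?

layer 78 (z = 19.5 mm)

Layer 122 (z = 30.5): the cylinder does not reach this height (z outside [0, 25]); the sphere at (4, -2) does not reach this height (|z−center|=17.000 > r=6.5); the r=8.5 cylinder at (9, 16) contributes a regular 12-gon of circumradius 8.5 (area = (12/2)·8.500²·sin(360°/12) = 216.75 mm²); Taking the union: only the r=8.5 cylinder at (9, 16) is present, so the union is just that shape — area = 216.75 mm²; the cylinder at (9.5, 3) does not reach this height (z outside [12.5, 30]); After the difference (first − rest): none of the subtracted shapes is present at this height, so that combined region is unchanged — area = 216.75 mm². So its area = 216.75 mm². Layer 78 (z = 19.5): the r=2.5 cylinder contributes a regular 12-gon of circumradius 2.5 (area = (12/2)·2.500²·sin(360°/12) = 18.75 mm²); the r=6.5 sphere at (4, -2) slices to a regular 12-gon of circumradius 2.500 (√(r²−h²) with h=6 from center) (area = (12/2)·2.500²·sin(360°/12) = 18.75 mm²); the r=8.5 cylinder at (9, 16) gives a regular 12-gon of circumradius 8.5 (constant along its height) (area = (12/2)·8.500²·sin(360°/12) = 216.75 mm²); Combining (union): the regions partially overlap — summed areas 254.25 mm² minus the doubly-counted overlap 0.53 mm² gives 253.72 mm² — area = 253.72 mm²; the cylinder at (9.5, 3): section is a regular 12-gon, circumradius r=3 (area = (12/2)·3.000²·sin(360°/12) = 27.00 mm²); Taking the first minus the rest: starting from the result so far (253.72 mm²), the r=3 cylinder at (9.5, 3) misses the remaining region (no effect) — area = 253.72 mm². So its area = 253.72 mm². Layer 78 is larger (253.72 vs 216.75 mm²).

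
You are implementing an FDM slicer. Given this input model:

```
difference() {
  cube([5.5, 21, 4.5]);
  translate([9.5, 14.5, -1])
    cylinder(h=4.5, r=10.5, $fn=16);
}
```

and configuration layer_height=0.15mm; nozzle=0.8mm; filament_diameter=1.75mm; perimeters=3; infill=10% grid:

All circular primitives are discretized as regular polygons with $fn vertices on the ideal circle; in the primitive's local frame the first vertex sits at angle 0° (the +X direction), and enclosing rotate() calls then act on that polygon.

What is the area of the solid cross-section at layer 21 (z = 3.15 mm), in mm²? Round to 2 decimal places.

39.81 mm²

At z = 3.15 mm: the cube is present — its section is the full 5.5×21 rectangle (area 115.50 mm²); the cylinder at (9.5, 14.5): section is a regular 16-gon, circumradius r=10.5 (area = (16/2)·10.500²·sin(360°/16) = 337.53 mm²); After the difference (first − rest): starting from the 5.5×21 cube (115.50 mm²), the r=10.5 cylinder at (9.5, 14.5) partially overlaps it — only the 75.69 mm² overlap (of its 337.53 mm²) is removed, clipping the outline — area = 39.81 mm². Overall, the cross-section has 2 separate islands. Net area = 39.81 mm².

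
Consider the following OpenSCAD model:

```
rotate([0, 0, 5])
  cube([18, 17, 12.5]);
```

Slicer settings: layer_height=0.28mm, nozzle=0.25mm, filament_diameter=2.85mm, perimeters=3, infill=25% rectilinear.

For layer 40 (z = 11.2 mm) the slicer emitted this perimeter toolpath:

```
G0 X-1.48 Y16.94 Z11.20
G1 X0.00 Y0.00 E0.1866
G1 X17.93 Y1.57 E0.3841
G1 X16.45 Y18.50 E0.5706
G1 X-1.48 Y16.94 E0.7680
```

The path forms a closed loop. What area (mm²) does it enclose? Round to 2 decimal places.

305.96 mm²

Apply the shoelace formula to the sequence of (X, Y) vertices; enclosed area = 305.96 mm².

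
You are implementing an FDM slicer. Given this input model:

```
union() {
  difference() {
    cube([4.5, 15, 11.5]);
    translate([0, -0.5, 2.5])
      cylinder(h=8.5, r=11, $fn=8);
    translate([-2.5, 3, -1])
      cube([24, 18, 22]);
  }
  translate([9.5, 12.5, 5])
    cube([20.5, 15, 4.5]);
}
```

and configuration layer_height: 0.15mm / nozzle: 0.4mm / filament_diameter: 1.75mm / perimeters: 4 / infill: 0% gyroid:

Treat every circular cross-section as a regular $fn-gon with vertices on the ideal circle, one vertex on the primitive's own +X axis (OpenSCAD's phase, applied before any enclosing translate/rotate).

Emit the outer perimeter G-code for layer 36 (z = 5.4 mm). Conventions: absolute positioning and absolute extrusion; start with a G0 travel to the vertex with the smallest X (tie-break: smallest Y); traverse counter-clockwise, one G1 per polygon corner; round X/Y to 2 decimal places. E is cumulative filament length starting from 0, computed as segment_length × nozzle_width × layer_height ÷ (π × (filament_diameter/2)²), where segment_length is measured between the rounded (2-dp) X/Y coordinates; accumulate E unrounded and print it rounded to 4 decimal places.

At z = 5.4 mm: the cube (footprint 4.5×15) is included at this height; the cylinder at (0, -0.5): section is a regular 8-gon, circumradius r=11; the cube at (-2.5, 3) (footprint 24×18) is included at this height; Subtracting the remaining from the first: starting from the 4.5×15 cube, the r=11 cylinder at (0, -0.5) partially overlaps it — only the 43.06 mm² overlap (of its 342.24 mm²) is removed, clipping the outline; the 24×18 cube at (-2.5, 3) covers all of what remains (removes everything) — nothing remains; the cube at (9.5, 12.5) is present — its section is the full 20.5×15 rectangle; Merging all regions: only the 20.5×15 cube at (9.5, 12.5) is present, so the union is just that shape — 1 connected region. The outline is a single polygon with 4 vertices. Extrusion per mm of travel: 0.4 × 0.15 / (π × 0.875²) = 0.024945. Accumulating E over each segment gives final E = 1.7711.

G0 X9.50 Y12.50 Z5.40
G1 X30.00 Y12.50 E0.5114
G1 X30.00 Y27.50 E0.8856
G1 X9.50 Y27.50 E1.3969
G1 X9.50 Y12.50 E1.7711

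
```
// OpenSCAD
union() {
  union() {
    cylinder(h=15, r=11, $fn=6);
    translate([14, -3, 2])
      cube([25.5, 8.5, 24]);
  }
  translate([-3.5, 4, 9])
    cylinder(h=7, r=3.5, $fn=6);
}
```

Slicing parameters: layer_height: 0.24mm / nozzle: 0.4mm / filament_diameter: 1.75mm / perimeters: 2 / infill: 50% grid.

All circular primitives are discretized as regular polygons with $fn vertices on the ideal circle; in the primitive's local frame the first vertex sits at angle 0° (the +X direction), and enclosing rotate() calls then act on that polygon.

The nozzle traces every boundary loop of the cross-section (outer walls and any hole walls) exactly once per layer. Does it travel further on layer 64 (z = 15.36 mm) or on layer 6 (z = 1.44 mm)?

layer 64 (z = 15.36 mm)

Layer 64 (z = 15.36): the cylinder is absent (z outside [0, 15]); the 25.5×8.5 cube at (14, -3) contributes its full rectangle (perimeter 68.00 mm); Combining (union): only the 25.5×8.5 cube at (14, -3) is present, so the union is just that shape — boundary = 68.00 mm; the r=3.5 cylinder at (-3.5, 4) contributes a regular 6-gon of circumradius 3.5 (perimeter = 2·6·3.500·sin(180°/6) = 21.00 mm); Merging all regions: the 2 present regions are separate (no shared area or edge), so areas and boundary lengths simply add and each stays a separate island — boundary = 89.00 mm. So its perimeter = 89.00 mm. Layer 6 (z = 1.44): the r=11 cylinder gives a regular 6-gon of circumradius 11 (constant along its height) (perimeter = 2·6·11.000·sin(180°/6) = 66.00 mm); the cube at (14, -3) does not reach this height (z outside [2, 26]); Combining (union): only the r=11 cylinder is present, so the union is just that shape — boundary = 66.00 mm; the cylinder at (-3.5, 4) is not intersected at this z (z outside [9, 16]); Merging all regions: only the result so far is present, so the union is just that shape — boundary = 66.00 mm. So its perimeter = 66.00 mm. Layer 64 is larger (89.00 vs 66.00 mm).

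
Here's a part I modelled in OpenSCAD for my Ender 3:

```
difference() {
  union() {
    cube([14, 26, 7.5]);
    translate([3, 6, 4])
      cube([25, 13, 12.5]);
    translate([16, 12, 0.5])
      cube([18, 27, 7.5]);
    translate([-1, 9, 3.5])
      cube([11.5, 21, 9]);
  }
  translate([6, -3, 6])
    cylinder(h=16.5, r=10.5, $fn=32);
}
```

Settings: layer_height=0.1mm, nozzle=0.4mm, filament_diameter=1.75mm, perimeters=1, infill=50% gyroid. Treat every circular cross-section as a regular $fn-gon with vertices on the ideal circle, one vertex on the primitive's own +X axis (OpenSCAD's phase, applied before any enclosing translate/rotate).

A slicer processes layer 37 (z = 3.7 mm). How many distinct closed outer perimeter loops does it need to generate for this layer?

2

At z = 3.7 mm: the cube is present — its section is the full 14×26 rectangle; the cube at (3, 6) does not reach this height (z outside [4, 16.5]); the cube at (16, 12) (footprint 18×27) is included at this height; the cube at (-1, 9) is present — its section is the full 11.5×21 rectangle; Taking the union: the regions partially overlap (shared area 178.50 mm²), so overlapping operands fuse into one piece — 2 connected regions; the cylinder at (6, -3) is absent (z outside [6, 22.5]); Subtracting the remaining from the first: none of the subtracted shapes is present at this height, so the result so far is unchanged — 2 connected regions. The result has 2 disconnected regions.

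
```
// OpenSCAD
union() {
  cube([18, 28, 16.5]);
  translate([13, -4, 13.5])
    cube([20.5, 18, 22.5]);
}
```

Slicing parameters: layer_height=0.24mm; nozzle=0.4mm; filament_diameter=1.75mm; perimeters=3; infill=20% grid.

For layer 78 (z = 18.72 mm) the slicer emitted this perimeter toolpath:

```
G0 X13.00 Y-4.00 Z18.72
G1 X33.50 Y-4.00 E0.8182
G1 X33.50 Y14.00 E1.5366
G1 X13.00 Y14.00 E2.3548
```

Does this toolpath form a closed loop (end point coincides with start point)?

no

Start point (G0): (13.00, -4.00). End point (last G1): the path does not return to the start — open.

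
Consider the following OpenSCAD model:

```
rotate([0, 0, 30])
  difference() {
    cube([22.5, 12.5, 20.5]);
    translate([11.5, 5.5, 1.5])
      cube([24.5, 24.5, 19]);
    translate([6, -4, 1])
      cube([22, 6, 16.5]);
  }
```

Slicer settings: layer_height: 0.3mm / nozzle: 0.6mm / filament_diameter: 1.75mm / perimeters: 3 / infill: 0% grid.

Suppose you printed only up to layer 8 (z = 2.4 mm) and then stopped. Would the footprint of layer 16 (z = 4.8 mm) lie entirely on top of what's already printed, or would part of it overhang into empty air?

Compare the two slices. At z = 2.4: the 22.5×12.5 cube contributes its full rectangle (area 281.25 mm²); the cube at (11.5, 5.5) (footprint 24.5×24.5) is included at this height (area 600.25 mm²); the cube at (6, -4) is present — its section is the full 22×6 rectangle (area 132.00 mm²); After the difference (first − rest): starting from the 22.5×12.5 cube (281.25 mm²), the 24.5×24.5 cube at (11.5, 5.5) partially overlaps it — only the 77.00 mm² overlap (of its 600.25 mm²) is removed, clipping the outline; the 22×6 cube at (6, -4) partially overlaps it — only the 33.00 mm² overlap (of its 132.00 mm²) is removed, clipping the outline — area = 171.25 mm²; (rotated 30° about Z; rotation is an isometry so areas/perimeters/island counts are preserved). At z = 4.8: the cube (footprint 22.5×12.5) is included at this height (area 281.25 mm²); the 24.5×24.5 cube at (11.5, 5.5) contributes its full rectangle (area 600.25 mm²); the 22×6 cube at (6, -4) contributes its full rectangle (area 132.00 mm²); Taking the first minus the rest: starting from the 22.5×12.5 cube (281.25 mm²), the 24.5×24.5 cube at (11.5, 5.5) partially overlaps it — only the 77.00 mm² overlap (of its 600.25 mm²) is removed, clipping the outline; the 22×6 cube at (6, -4) partially overlaps it — only the 33.00 mm² overlap (of its 132.00 mm²) is removed, clipping the outline — area = 171.25 mm²; (rotated 30° about Z; rotation is an isometry so areas/perimeters/island counts are preserved). Checking containment: the cross-section at z = 4.8 is a subset of the cross-section at z = 2.4.

entirely on top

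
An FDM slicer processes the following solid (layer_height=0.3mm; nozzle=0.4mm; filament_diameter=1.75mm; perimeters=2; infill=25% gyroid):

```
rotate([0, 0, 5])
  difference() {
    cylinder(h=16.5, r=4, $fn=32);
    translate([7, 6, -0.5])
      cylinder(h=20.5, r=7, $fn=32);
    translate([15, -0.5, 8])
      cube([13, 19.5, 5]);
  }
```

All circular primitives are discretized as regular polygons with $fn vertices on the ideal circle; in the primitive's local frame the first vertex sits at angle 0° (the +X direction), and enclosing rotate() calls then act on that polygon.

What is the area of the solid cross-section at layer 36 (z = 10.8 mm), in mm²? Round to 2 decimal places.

At z = 10.8 mm: the r=4 cylinder gives a regular 32-gon of circumradius 4 (constant along its height) (area = (32/2)·4.000²·sin(360°/32) = 49.94 mm²); the r=7 cylinder at (7, 6) contributes a regular 32-gon of circumradius 7 (area = (32/2)·7.000²·sin(360°/32) = 152.95 mm²); the cube at (15, -0.5) (footprint 13×19.5) is included at this height (area 253.50 mm²); Subtracting the remaining from the first: starting from the r=4 cylinder (49.94 mm²), the r=7 cylinder at (7, 6) partially overlaps it — only the 6.69 mm² overlap (of its 152.95 mm²) is removed, clipping the outline; the 13×19.5 cube at (15, -0.5) misses the remaining region (no effect) — area = 43.25 mm²; (rotated 5° about Z; rotation is an isometry so areas/perimeters/island counts are preserved). Overall, the cross-section is a single solid region. Net area = 43.25 mm².

43.25 mm²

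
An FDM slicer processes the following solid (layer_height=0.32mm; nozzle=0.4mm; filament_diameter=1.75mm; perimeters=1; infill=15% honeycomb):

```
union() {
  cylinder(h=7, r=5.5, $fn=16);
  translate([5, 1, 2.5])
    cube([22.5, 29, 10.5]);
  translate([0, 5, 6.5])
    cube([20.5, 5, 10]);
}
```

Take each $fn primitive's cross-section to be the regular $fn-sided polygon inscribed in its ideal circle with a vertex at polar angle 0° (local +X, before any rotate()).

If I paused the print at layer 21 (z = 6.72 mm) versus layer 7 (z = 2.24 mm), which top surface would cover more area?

Layer 21 (z = 6.72): the r=5.5 cylinder gives a regular 16-gon of circumradius 5.5 (constant along its height) (area = (16/2)·5.500²·sin(360°/16) = 92.61 mm²); the cube at (5, 1) (footprint 22.5×29) is included at this height (area 652.50 mm²); the cube at (0, 5) (footprint 20.5×5) is included at this height (area 102.50 mm²); Taking the union: the regions partially overlap — summed areas 847.61 mm² minus the doubly-counted overlap 78.33 mm² gives 769.28 mm² — area = 769.28 mm². So its area = 769.28 mm². Layer 7 (z = 2.24): the r=5.5 cylinder gives a regular 16-gon of circumradius 5.5 (constant along its height) (area = (16/2)·5.500²·sin(360°/16) = 92.61 mm²); the cube at (5, 1) is not intersected at this z (z outside [2.5, 13]); the cube at (0, 5) is absent (z outside [6.5, 16.5]); Merging all regions: only the r=5.5 cylinder is present, so the union is just that shape — area = 92.61 mm². So its area = 92.61 mm². Layer 21 is larger (769.28 vs 92.61 mm²).

layer 21 (z = 6.72 mm)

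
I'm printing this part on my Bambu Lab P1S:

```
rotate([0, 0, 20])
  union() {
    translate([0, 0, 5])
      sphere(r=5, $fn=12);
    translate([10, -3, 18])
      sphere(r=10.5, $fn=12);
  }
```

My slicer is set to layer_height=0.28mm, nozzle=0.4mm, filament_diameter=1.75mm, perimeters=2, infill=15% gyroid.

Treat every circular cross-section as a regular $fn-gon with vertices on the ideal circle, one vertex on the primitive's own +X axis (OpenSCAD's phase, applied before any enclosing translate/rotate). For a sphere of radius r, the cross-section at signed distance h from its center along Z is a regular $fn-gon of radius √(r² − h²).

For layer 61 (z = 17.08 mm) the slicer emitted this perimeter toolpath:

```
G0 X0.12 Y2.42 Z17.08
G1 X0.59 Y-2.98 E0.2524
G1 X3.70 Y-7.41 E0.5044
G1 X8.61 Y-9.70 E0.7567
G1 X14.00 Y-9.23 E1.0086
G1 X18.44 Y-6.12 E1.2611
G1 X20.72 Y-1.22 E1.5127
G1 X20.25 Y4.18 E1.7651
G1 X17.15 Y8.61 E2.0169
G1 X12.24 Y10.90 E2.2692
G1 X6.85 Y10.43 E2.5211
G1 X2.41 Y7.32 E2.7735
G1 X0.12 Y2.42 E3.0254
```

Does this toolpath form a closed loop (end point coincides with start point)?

Start point (G0): (0.12, 2.42). End point (last G1): the path returns to the start — closed.

yes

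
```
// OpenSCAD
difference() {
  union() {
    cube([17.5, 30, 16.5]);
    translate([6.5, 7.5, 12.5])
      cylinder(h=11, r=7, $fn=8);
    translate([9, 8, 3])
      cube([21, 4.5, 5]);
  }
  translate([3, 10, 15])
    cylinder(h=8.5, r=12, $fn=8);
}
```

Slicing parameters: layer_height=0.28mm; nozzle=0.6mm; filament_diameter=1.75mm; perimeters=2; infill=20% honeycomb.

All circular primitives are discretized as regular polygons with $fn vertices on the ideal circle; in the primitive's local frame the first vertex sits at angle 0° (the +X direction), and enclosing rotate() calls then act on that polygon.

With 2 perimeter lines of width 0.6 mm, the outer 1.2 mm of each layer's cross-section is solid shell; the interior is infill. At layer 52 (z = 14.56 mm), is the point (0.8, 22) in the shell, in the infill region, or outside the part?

shell

At z = 14.56 mm: the 17.5×30 cube contributes its full rectangle; the r=7 cylinder at (6.5, 7.5) gives a regular 8-gon of circumradius 7 (constant along its height); the cube at (9, 8) is not intersected at this z (z outside [3, 8]); Combining (union): the regions partially overlap (shared area 137.99 mm²), so overlapping operands fuse into one piece — 1 connected region; the cylinder at (3, 10) is not intersected at this z (z outside [15, 23.5]); Taking the first minus the rest: none of the subtracted shapes is present at this height, so the result so far is unchanged — 1 connected region. Overall, the cross-section is a single solid region. The nearest boundary edge runs (0.00, 8.71)→(0.00, 30.00); distance from the point to it = 0.80 mm. The point is inside the cross-section, 0.80 mm from the nearest boundary — within the 1.2 mm shell band (2 × 0.6).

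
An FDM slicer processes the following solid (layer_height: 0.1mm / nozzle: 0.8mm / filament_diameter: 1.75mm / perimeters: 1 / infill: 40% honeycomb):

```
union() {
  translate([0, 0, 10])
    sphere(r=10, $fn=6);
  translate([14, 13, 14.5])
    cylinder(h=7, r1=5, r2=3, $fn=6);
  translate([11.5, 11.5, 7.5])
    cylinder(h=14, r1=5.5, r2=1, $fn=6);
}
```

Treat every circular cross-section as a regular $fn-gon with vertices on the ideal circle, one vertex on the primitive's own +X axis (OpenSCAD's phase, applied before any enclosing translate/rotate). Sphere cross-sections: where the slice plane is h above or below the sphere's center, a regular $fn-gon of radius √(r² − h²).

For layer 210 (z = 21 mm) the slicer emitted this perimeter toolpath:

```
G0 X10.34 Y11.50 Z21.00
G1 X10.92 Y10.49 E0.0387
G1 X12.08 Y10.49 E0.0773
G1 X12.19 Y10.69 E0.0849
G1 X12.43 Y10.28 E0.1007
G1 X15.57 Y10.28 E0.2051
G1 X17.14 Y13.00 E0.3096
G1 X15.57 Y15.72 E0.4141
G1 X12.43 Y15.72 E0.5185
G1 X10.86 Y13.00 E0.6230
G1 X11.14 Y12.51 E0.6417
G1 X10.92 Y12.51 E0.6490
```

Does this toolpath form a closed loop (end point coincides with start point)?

Start point (G0): (10.34, 11.50). End point (last G1): the path does not return to the start — open.

no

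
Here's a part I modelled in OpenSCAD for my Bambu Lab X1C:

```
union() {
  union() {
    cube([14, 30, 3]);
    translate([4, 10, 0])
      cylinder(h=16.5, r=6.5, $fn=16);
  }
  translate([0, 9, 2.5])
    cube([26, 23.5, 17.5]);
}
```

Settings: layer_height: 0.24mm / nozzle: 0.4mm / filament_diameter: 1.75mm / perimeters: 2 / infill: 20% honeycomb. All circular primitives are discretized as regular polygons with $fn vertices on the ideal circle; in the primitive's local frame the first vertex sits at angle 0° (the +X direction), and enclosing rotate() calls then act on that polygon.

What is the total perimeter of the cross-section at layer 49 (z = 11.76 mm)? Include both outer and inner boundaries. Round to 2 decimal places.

107.76 mm

At z = 11.76 mm: the cube is absent (z outside [0, 3]); the r=6.5 cylinder at (4, 10) gives a regular 16-gon of circumradius 6.5 (constant along its height) (perimeter = 2·16·6.500·sin(180°/16) = 40.58 mm); Taking the union: only the r=6.5 cylinder at (4, 10) is present, so the union is just that shape — boundary = 40.58 mm; the cube at (0, 9) is present — its section is the full 26×23.5 rectangle (perimeter 99.00 mm); Merging all regions: the regions partially overlap (shared area 66.61 mm²), so the edge portions inside another operand are dropped and the merged outline is re-measured after clipping — boundary = 107.76 mm. Overall, the cross-section is a single solid region. Total boundary length (outer) = 107.76 mm.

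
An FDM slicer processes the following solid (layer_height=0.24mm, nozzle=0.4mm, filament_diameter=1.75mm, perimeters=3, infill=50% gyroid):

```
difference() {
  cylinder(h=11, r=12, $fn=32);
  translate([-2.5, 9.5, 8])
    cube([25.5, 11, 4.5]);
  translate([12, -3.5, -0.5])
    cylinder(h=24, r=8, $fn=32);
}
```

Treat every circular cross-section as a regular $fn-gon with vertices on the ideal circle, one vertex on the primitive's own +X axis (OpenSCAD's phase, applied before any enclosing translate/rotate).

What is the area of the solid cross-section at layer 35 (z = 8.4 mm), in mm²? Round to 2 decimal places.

353.78 mm²

At z = 8.4 mm: the r=12 cylinder gives a regular 32-gon of circumradius 12 (constant along its height) (area = (32/2)·12.000²·sin(360°/32) = 449.49 mm²); the cube at (-2.5, 9.5) is present — its section is the full 25.5×11 rectangle (area 280.50 mm²); the cylinder at (12, -3.5): section is a regular 32-gon, circumradius r=8 (area = (32/2)·8.000²·sin(360°/32) = 199.77 mm²); Taking the first minus the rest: starting from the r=12 cylinder (449.49 mm²), the 25.5×11 cube at (-2.5, 9.5) partially overlaps it — only the 18.14 mm² overlap (of its 280.50 mm²) is removed, clipping the outline; the r=8 cylinder at (12, -3.5) partially overlaps it — only the 77.56 mm² overlap (of its 199.77 mm²) is removed, clipping the outline — area = 353.78 mm². Overall, the cross-section is a single solid region. Net area = 353.78 mm².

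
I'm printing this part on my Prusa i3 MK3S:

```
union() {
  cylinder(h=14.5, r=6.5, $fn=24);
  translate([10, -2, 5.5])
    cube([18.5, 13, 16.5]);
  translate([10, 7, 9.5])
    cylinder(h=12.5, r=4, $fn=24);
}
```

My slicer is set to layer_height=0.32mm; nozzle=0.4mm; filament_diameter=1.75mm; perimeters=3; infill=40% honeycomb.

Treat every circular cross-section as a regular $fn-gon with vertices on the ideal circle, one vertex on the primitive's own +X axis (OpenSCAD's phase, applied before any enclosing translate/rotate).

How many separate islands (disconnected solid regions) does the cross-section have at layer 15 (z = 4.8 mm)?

1

At z = 4.8 mm: the cylinder: section is a regular 24-gon, circumradius r=6.5; the cube at (10, -2) is not intersected at this z (z outside [5.5, 22]); the cylinder at (10, 7) is not intersected at this z (z outside [9.5, 22]); Taking the union: only the r=6.5 cylinder is present, so the union is just that shape — 1 connected region. Overall, the cross-section is a single solid region. Island count = 1.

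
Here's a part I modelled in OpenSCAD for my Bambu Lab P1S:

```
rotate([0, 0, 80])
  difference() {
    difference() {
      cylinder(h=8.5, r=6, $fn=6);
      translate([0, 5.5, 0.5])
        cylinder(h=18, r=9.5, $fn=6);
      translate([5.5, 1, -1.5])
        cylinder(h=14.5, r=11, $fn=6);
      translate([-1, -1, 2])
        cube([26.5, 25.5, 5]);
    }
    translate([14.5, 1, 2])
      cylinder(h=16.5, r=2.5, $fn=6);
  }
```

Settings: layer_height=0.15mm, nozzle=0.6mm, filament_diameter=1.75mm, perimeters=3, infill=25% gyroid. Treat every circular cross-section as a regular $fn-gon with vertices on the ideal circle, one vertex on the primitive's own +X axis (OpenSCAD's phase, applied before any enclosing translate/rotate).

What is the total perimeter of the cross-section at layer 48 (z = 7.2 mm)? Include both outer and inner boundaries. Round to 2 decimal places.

7.86 mm

At z = 7.2 mm: the r=6 cylinder contributes a regular 6-gon of circumradius 6 (perimeter = 2·6·6.000·sin(180°/6) = 36.00 mm); the r=9.5 cylinder at (0, 5.5) gives a regular 6-gon of circumradius 9.5 (constant along its height) (perimeter = 2·6·9.500·sin(180°/6) = 57.00 mm); the r=11 cylinder at (5.5, 1) gives a regular 6-gon of circumradius 11 (constant along its height) (perimeter = 2·6·11.000·sin(180°/6) = 66.00 mm); the cube at (-1, -1) is absent (z outside [2, 7]); After the difference (first − rest): starting from the r=6 cylinder, the r=9.5 cylinder at (0, 5.5) partially overlaps it — only the 75.20 mm² overlap (of its 234.48 mm²) is removed, clipping the outline; the r=11 cylinder at (5.5, 1) partially overlaps it — only the 15.67 mm² overlap (of its 314.37 mm²) is removed, clipping the outline — boundary = 7.86 mm; the cylinder at (14.5, 1): section is a regular 6-gon, circumradius r=2.5 (perimeter = 2·6·2.500·sin(180°/6) = 15.00 mm); Subtracting the remaining from the first: starting from the result so far, the r=2.5 cylinder at (14.5, 1) misses the remaining region (no effect) — boundary = 7.86 mm; (rotated 80° about Z; rotation is an isometry so areas/perimeters/island counts are preserved). Overall, the cross-section is a single solid region. Total boundary length (outer) = 7.86 mm.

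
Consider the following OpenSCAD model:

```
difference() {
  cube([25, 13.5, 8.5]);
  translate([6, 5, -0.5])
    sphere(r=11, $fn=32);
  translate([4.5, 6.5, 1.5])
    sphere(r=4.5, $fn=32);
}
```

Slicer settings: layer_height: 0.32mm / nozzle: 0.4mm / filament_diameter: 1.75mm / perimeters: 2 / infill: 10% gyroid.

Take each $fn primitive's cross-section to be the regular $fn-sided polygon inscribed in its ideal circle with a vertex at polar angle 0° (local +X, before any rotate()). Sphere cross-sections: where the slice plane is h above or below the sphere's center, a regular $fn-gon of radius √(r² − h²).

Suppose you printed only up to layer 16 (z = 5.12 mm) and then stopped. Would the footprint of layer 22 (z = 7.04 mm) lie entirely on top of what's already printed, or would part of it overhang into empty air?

Compare the two slices. At z = 5.12: the cube is present — its section is the full 25×13.5 rectangle (area 337.50 mm²); the r=11 sphere at (6, 5) slices to a regular 32-gon of circumradius 9.456 (√(r²−h²) with h=5.62 from center) (area = (32/2)·9.456²·sin(360°/32) = 279.11 mm²); the r=4.5 sphere at (4.5, 6.5) slices to a regular 32-gon of circumradius 2.673 (√(r²−h²) with h=3.62 from center) (area = (32/2)·2.673²·sin(360°/32) = 22.30 mm²); After the difference (first − rest): starting from the 25×13.5 cube (337.50 mm²), the r=11 sphere at (6, 5) partially overlaps it — only the 191.96 mm² overlap (of its 279.11 mm²) is removed, clipping the outline; the r=4.5 sphere at (4.5, 6.5) misses the remaining region (no effect) — area = 145.54 mm². At z = 7.04: the 25×13.5 cube contributes its full rectangle (area 337.50 mm²); the r=11 sphere at (6, 5) contributes a regular 32-gon of circumradius √(11²−7.54²) = 8.009 (area = (32/2)·8.009²·sin(360°/32) = 200.24 mm²); the sphere at (4.5, 6.5) does not reach this height (|z−center|=5.540 > r=4.5); After the difference (first − rest): starting from the 25×13.5 cube (337.50 mm²), the r=11 sphere at (6, 5) partially overlaps it — only the 160.09 mm² overlap (of its 200.24 mm²) is removed, clipping the outline — area = 177.41 mm². Checking containment: at z = 7.04 the cross-section extends beyond the z = 5.12 cross-section by about 31.86 mm².

part overhangs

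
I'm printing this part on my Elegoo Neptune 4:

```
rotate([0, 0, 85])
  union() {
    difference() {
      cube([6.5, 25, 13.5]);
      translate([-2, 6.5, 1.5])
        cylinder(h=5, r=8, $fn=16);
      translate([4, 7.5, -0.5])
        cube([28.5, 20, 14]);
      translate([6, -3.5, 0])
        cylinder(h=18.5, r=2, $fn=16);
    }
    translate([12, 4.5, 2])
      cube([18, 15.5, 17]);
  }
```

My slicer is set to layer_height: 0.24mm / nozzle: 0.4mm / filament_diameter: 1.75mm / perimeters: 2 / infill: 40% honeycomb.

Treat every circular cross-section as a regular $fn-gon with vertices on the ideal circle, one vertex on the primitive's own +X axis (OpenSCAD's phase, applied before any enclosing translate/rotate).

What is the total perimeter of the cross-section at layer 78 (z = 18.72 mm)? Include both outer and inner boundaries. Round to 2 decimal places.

67.00 mm

At z = 18.72 mm: the cube is absent (z outside [0, 13.5]); the cylinder at (-2, 6.5) does not reach this height (z outside [1.5, 6.5]); the cube at (4, 7.5) does not reach this height (z outside [-0.5, 13.5]); the cylinder at (6, -3.5) is not intersected at this z (z outside [0, 18.5]); Subtracting the remaining from the first: the first operand is absent here, so nothing remains; the cube at (12, 4.5) is present — its section is the full 18×15.5 rectangle (perimeter 67.00 mm); Taking the union: only the 18×15.5 cube at (12, 4.5) is present, so the union is just that shape — boundary = 67.00 mm; (rotated 85° about Z; rotation is an isometry so areas/perimeters/island counts are preserved). Overall, the cross-section is a single solid region. Total boundary length (outer) = 67.00 mm.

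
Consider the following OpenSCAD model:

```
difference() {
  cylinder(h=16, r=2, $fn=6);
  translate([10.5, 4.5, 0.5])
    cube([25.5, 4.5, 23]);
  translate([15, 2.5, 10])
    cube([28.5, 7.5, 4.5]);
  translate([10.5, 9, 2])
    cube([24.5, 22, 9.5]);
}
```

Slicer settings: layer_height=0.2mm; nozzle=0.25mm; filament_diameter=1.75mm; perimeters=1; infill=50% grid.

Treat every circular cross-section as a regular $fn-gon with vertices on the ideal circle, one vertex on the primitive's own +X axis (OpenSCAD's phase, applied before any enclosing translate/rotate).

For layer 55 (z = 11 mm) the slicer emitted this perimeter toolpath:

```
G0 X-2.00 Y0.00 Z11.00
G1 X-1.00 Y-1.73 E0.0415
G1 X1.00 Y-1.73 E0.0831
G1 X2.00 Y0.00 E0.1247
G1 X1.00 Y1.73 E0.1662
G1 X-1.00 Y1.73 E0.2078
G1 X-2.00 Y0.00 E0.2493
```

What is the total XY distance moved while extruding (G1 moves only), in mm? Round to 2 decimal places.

11.99 mm

Sum the Euclidean lengths of each G1 segment: total = 11.99 mm.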